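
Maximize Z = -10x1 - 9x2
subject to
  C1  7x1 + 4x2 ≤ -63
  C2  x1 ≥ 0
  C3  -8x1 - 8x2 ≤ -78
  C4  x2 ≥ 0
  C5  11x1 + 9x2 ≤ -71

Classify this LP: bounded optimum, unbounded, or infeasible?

The boundaries -8x1 - 8x2 = -78 and 11x1 + 9x2 = -71 meet at (-635/8, 713/8), but that point violates x1 ≥ 0. Every candidate vertex is excluded by some other constraint, so the feasible region is empty.

infeasible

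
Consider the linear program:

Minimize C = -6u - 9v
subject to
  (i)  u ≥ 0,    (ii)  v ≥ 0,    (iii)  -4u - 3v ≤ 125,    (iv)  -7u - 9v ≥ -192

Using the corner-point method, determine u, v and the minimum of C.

u = 0, v = 64/3, minimum C = -192

Corner points and C = -6u - 9v:
  (0, 0) → C = 0
  (0, 64/3) → C = -192
  (192/7, 0) → C = -1152/7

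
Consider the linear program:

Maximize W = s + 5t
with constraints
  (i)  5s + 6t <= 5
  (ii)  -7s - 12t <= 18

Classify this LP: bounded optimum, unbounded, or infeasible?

unbounded

From the feasible point (28/3, -125/18), moving in the direction (-6, 5) keeps every constraint satisfied while W increases without bound.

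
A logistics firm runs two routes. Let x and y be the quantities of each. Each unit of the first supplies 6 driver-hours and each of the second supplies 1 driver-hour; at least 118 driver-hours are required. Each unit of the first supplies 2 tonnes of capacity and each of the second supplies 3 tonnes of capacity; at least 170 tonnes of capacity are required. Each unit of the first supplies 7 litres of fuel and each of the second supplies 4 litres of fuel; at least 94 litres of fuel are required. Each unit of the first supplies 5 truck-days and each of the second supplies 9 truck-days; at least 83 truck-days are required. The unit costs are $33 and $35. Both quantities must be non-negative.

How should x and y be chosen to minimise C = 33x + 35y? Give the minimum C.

x = 23/2, y = 49, minimum C = 4189/2

Extreme points and C = 33x + 35y:
  (0, 118) → C = 4130
  (85, 0) → C = 2805
  (23/2, 49) → C = 4189/2
The feasible region is unbounded (it extends along (0, 1), (1, 0)), but C strictly increases along every unbounded feasible direction, so there is no improving ray and the minimum is attained at a vertex.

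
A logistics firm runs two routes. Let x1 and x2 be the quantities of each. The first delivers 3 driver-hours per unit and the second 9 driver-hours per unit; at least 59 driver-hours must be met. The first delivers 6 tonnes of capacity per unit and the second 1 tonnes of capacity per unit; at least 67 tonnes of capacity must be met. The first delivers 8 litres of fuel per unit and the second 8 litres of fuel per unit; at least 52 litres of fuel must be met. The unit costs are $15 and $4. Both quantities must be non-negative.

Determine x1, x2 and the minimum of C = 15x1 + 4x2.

Corner points and C = 15x1 + 4x2:
  (0, 67) → C = 268
  (59/3, 0) → C = 295
  (32/3, 3) → C = 172
The feasible region is unbounded (it extends along (0, 1), (1, 0)), but C strictly increases along every unbounded feasible direction, so there is no improving ray and the minimum is attained at a vertex.

At the optimal vertex, 3x1 + 9x2 = 59 and 6x1 + x2 = 67.
Solving simultaneously gives x1 = 32/3, x2 = 3.

x1 = 32/3, x2 = 3, minimum C = 172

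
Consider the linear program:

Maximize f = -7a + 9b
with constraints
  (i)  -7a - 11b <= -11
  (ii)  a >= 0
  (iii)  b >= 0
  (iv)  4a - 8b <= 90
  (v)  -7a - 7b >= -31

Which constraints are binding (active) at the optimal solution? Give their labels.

(ii) and (v)

Corner points and f = -7a + 9b:
  (0, 1) → f = 9
  (11/7, 0) → f = -11
  (0, 31/7) → f = 279/7
  (31/7, 0) → f = -31

The maximum is at (0, 31/7). Substituting into each constraint, equality holds for (ii) and (v); the remaining constraints have slack.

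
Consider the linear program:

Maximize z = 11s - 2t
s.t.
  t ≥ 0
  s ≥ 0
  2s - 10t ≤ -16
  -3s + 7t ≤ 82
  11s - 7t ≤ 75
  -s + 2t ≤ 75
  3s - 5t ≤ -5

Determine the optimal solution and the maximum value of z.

s = 157/8, t = 161/8, maximum z = 1405/8

The binding constraints are -3s + 7t = 82 and 11s - 7t = 75.
Solving simultaneously gives s = 157/8, t = 161/8.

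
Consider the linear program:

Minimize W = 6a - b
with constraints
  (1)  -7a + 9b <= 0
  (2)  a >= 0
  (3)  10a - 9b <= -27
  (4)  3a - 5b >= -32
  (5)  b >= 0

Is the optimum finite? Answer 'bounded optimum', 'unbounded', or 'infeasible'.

The boundaries -7a + 9b = 0 and a = 0 meet at (0, 0), but that point violates 10a - 9b ≤ -27. Every candidate vertex is excluded by some other constraint, so the feasible region is empty.

infeasible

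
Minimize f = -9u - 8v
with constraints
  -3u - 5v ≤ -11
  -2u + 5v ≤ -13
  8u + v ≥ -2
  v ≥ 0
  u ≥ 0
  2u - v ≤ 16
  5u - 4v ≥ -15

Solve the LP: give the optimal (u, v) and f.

Corner points and f = -9u - 8v:
  (13/2, 0) → f = -117/2
  (67/8, 3/4) → f = -651/8
  (8, 0) → f = -72

u = 67/8, v = 3/4, minimum f = -651/8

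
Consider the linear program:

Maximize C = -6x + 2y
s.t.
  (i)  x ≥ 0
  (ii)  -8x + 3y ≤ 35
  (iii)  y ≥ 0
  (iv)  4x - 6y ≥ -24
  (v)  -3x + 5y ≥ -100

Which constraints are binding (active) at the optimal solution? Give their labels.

Corner points and C = -6x + 2y:
  (0, 0) → C = 0
  (0, 4) → C = 8
  (100/3, 0) → C = -200
The feasible region is unbounded (it extends along (5, 3), (3, 2)), but C strictly decreases along every unbounded feasible direction, so there is no improving ray and the maximum is attained at a vertex.

The maximum is at (0, 4). Substituting into each constraint, equality holds for (i) and (iv); the remaining constraints have slack.

(i) and (iv)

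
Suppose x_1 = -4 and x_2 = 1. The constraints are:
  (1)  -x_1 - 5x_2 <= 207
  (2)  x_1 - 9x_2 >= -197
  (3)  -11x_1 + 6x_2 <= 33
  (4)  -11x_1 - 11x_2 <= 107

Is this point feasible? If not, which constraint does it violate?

Constraint (3): -11x_1 + 6x_2 = 50, which is not ≤ 33. All other constraints are satisfied.

not feasible — violates (3)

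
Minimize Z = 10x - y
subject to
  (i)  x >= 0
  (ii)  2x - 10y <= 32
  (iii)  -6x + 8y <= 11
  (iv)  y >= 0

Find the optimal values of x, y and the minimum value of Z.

x = 0, y = 11/8, minimum Z = -11/8

Extreme points and Z = 10x - y:
  (0, 11/8) → Z = -11/8
  (0, 0) → Z = 0
  (16, 0) → Z = 160
The feasible region is unbounded (it extends along (5, 1), (4, 3)), but Z strictly increases along every unbounded feasible direction, so there is no improving ray and the minimum is attained at a vertex.

The optimum lies where x = 0 and -6x + 8y = 11.
Solving simultaneously gives x = 0, y = 11/8.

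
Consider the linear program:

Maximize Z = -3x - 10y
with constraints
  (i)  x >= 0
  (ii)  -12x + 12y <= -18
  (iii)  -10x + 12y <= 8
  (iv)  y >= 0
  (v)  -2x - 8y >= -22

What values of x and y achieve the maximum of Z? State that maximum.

x = 3/2, y = 0, maximum Z = -9/2

Vertices and Z = -3x - 10y:
  (3/2, 0) → Z = -9/2
  (17/5, 19/10) → Z = -146/5
  (11, 0) → Z = -33

At the optimal vertex, -12x + 12y = -18 and y = 0.
Solving simultaneously gives x = 3/2, y = 0.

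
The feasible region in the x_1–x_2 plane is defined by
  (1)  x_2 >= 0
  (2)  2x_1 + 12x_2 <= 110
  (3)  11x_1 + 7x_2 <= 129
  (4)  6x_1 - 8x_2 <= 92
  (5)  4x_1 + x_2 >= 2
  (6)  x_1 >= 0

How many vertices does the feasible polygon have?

5

Intersecting each pair of boundary lines and keeping only the points that satisfy every inequality leaves:
  (129/11, 0)
  (1/2, 0)
  (389/59, 476/59)
  (0, 55/6)
  (0, 2)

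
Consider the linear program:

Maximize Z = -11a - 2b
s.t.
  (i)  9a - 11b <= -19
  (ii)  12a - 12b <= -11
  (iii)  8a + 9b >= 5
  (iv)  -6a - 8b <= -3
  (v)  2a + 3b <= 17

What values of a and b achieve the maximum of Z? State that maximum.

Vertices and Z = -11a - 2b:
  (-116/169, 197/169) → Z = 882/169
  (130/49, 191/49) → Z = -1812/49
  (-23, 21) → Z = 211

The optimum lies where 8a + 9b = 5 and 2a + 3b = 17.
Solving simultaneously gives a = -23, b = 21.

a = -23, b = 21, maximum Z = 211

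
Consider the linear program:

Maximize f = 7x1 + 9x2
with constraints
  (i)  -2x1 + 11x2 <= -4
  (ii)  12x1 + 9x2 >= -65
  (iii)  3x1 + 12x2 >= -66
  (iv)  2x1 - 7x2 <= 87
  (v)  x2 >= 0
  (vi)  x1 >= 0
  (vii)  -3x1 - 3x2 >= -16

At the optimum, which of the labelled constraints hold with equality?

Corner points and f = 7x1 + 9x2:
  (2, 0) → f = 14
  (188/39, 20/39) → f = 1496/39
  (16/3, 0) → f = 112/3

The maximum is at (188/39, 20/39). Substituting into each constraint, equality holds for (i) and (vii); the remaining constraints have slack.

(i) and (vii)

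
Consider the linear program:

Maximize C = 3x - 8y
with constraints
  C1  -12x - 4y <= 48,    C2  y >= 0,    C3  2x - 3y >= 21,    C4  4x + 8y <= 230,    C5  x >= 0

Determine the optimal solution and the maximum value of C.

Extreme points and C = 3x - 8y:
  (21/2, 0) → C = 63/2
  (115/2, 0) → C = 345/2
  (429/14, 94/7) → C = -31/2

At the optimal vertex, y = 0 and 4x + 8y = 230.
Solving simultaneously gives x = 115/2, y = 0.

x = 115/2, y = 0, maximum C = 345/2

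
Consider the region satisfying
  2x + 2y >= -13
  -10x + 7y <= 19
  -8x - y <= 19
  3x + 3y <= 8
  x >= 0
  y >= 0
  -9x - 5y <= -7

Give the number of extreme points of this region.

The feasible vertices (each the meet of two boundaries and inside every other half-plane) are:
  (0, 8/3)
  (8/3, 0)
  (0, 7/5)
  (7/9, 0)

4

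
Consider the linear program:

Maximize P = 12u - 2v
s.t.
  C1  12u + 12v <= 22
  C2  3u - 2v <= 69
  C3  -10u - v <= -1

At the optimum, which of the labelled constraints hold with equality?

C1 and C2

Extreme points and P = 12u - 2v:
  (218/15, -127/10) → P = 999/5
  (-5/54, 52/27) → P = -134/27
  (71/23, -687/23) → P = 2226/23

The maximum is at (218/15, -127/10). Substituting into each constraint, equality holds for C1 and C2; the remaining constraints have slack.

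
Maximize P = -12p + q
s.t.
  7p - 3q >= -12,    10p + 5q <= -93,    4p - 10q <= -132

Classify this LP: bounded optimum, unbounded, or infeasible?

The boundaries 7p - 3q = -12 and 10p + 5q = -93 meet at (-339/65, -531/65), but that point violates 4p - 10q ≤ -132. Every candidate vertex is excluded by some other constraint, so the feasible region is empty.

infeasible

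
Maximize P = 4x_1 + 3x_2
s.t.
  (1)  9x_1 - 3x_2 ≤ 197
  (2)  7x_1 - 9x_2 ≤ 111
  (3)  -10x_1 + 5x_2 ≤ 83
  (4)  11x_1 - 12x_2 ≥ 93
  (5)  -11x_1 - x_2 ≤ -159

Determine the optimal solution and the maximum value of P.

Corner points and P = 4x_1 + 3x_2:
  (24, 19/3) → P = 115
  (139/5, 266/15) → P = 822/5
  (771/53, -54/53) → P = 2922/53
  (2001/143, 66/13) → P = 10182/143

x_1 = 139/5, x_2 = 266/15, maximum P = 822/5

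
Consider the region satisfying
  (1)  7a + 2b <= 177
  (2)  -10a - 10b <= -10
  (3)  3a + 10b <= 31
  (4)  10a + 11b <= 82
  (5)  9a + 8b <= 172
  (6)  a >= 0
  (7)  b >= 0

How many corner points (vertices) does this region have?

Pairwise boundary intersections that survive every other constraint:
  (0, 1)
  (1, 0)
  (479/67, 64/67)
  (0, 31/10)
  (41/5, 0)

5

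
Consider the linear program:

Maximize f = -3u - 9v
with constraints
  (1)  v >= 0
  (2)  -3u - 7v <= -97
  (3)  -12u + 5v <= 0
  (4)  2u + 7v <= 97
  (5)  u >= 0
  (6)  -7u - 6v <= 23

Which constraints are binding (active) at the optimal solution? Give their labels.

(1) and (2)

Extreme points and f = -3u - 9v:
  (97/3, 0) → f = -97
  (97/2, 0) → f = -291/2
  (485/99, 388/33) → f = -3977/33
  (485/94, 582/47) → f = -11931/94

The maximum is at (97/3, 0). Substituting into each constraint, equality holds for (1) and (2); the remaining constraints have slack.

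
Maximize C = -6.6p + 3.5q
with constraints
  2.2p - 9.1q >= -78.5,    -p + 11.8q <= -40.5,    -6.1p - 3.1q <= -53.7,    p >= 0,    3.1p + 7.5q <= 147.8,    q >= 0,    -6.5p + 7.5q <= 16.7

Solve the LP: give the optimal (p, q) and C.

Feasible corners and C = -6.6p + 3.5q:
  (204779/4408, 2225/4408) → C = -13437539/44080
  (81/2, 0) → C = -2673/10
  (1478/31, 0) → C = -48774/155

The optimum lies where -p + 11.8q = -40.5 and q = 0.
Solving simultaneously gives p = 81/2, q = 0.

p = 40.5, q = 0, maximum C = -267.3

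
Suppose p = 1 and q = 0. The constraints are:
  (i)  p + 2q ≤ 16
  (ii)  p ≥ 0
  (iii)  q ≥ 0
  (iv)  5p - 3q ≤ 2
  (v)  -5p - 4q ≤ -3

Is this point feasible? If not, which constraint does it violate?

Constraint (iv): 5p - 3q = 5, which is not ≤ 2. All other constraints are satisfied.

not feasible — violates (iv)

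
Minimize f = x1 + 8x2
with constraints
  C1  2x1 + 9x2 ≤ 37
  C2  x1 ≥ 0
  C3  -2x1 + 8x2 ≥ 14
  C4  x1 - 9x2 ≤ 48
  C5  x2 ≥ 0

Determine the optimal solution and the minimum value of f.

x1 = 0, x2 = 7/4, minimum f = 14

Corner points and f = x1 + 8x2:
  (0, 37/9) → f = 296/9
  (5, 3) → f = 29
  (0, 7/4) → f = 14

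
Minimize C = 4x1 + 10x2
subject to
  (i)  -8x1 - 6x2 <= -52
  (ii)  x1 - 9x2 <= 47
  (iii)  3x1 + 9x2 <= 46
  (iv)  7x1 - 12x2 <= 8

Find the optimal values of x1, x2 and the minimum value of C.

Feasible corners and C = 4x1 + 10x2:
  (32/9, 106/27) → C = 1444/27
  (112/23, 50/23) → C = 948/23
  (208/33, 298/99) → C = 5476/99

At the optimal vertex, -8x1 - 6x2 = -52 and 7x1 - 12x2 = 8.
Solving simultaneously gives x1 = 112/23, x2 = 50/23.

x1 = 112/23, x2 = 50/23, minimum C = 948/23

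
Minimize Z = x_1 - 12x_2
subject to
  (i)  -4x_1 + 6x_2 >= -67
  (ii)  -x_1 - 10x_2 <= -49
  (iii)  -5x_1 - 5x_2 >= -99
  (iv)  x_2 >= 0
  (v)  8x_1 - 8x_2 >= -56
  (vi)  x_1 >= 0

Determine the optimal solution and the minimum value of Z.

x_1 = 32/5, x_2 = 67/5, minimum Z = -772/5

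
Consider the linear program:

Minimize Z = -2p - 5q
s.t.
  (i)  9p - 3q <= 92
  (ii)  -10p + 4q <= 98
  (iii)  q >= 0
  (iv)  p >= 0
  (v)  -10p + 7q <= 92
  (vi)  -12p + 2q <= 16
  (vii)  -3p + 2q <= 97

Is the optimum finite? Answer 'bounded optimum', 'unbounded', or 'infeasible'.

Extreme points and Z = -2p - 5q:
  (92/9, 0) → Z = -184/9
  (920/33, 1748/33) → Z = -10580/33
  (0, 0) → Z = 0
  (0, 8) → Z = -40
  (9/8, 59/4) → Z = -76
The feasible region has finitely many vertices and no improving ray; the minimum is -10580/33 at (920/33, 1748/33).

bounded optimum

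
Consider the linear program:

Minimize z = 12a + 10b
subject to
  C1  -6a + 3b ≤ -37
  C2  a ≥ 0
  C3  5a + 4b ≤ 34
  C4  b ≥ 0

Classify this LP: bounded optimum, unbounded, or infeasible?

bounded optimum

Vertices and z = 12a + 10b:
  (250/39, 19/39) → z = 3190/39
  (37/6, 0) → z = 74
  (34/5, 0) → z = 408/5
The feasible region has finitely many vertices and no improving ray; the minimum is 74 at (37/6, 0).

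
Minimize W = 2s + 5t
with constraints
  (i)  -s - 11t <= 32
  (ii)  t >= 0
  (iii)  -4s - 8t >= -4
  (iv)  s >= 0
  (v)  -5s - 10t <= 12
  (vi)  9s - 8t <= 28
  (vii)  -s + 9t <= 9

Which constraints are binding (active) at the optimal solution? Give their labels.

(ii) and (iv)

Corner points and W = 2s + 5t:
  (1, 0) → W = 2
  (0, 0) → W = 0
  (0, 1/2) → W = 5/2

The minimum is at (0, 0). Substituting into each constraint, equality holds for (ii) and (iv); the remaining constraints have slack.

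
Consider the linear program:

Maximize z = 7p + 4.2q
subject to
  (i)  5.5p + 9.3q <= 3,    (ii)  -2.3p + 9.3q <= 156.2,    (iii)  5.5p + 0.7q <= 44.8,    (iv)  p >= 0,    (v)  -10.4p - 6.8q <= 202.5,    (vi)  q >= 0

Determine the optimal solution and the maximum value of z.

Feasible corners and z = 7p + 4.2q:
  (0, 10/31) → z = 42/31
  (6/11, 0) → z = 42/11
  (0, 0) → z = 0

At the optimal vertex, 5.5p + 9.3q = 3 and q = 0.
Solving simultaneously gives p = 6/11, q = 0.

p = 6/11, q = 0, maximum z = 42/11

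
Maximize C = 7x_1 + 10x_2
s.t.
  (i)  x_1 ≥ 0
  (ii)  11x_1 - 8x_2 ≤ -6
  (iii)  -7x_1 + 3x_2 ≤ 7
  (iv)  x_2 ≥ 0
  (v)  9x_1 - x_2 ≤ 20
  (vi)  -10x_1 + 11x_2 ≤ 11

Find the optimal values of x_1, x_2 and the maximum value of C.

x_1 = 22/41, x_2 = 61/41, maximum C = 764/41

Extreme points and C = 7x_1 + 10x_2:
  (0, 3/4) → C = 15/2
  (0, 1) → C = 10
  (22/41, 61/41) → C = 764/41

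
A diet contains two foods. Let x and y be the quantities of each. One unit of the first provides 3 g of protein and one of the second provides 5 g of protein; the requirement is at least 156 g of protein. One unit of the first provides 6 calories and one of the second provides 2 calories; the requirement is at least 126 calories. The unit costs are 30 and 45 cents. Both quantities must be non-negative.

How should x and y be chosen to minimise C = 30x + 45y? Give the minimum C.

x = 53/4, y = 93/4, minimum C = 5775/4

Corner points and C = 30x + 45y:
  (0, 63) → C = 2835
  (52, 0) → C = 1560
  (53/4, 93/4) → C = 5775/4
The feasible region is unbounded (it extends along (0, 1), (1, 0)), but C strictly increases along every unbounded feasible direction, so there is no improving ray and the minimum is attained at a vertex.

At the optimal vertex, 3x + 5y = 156 and 6x + 2y = 126.
Solving simultaneously gives x = 53/4, y = 93/4.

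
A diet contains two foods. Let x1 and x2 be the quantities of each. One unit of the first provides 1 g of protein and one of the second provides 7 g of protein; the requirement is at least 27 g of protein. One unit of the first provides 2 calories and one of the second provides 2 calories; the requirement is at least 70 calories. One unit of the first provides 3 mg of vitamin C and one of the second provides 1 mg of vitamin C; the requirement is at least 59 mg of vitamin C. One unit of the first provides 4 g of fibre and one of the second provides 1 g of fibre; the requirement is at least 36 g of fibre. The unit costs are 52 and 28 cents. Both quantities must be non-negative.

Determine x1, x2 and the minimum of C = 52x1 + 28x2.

x1 = 12, x2 = 23, minimum C = 1268

Feasible corners and C = 52x1 + 28x2:
  (0, 59) → C = 1652
  (35, 0) → C = 1820
  (12, 23) → C = 1268
The feasible region is unbounded (it extends along (0, 1), (1, 0)), but C strictly increases along every unbounded feasible direction, so there is no improving ray and the minimum is attained at a vertex.

The optimum lies where 2x1 + 2x2 = 70 and 3x1 + x2 = 59.
Solving simultaneously gives x1 = 12, x2 = 23.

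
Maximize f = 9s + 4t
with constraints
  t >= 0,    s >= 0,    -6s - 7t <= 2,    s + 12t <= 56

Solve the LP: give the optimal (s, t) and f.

s = 56, t = 0, maximum f = 504

Extreme points and f = 9s + 4t:
  (0, 0) → f = 0
  (56, 0) → f = 504
  (0, 14/3) → f = 56/3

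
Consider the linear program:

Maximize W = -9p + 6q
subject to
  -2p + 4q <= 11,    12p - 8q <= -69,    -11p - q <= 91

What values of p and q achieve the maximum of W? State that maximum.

p = -375/46, q = -61/46, maximum W = 3009/46

The optimum lies where -2p + 4q = 11 and -11p - q = 91.
Solving simultaneously gives p = -375/46, q = -61/46.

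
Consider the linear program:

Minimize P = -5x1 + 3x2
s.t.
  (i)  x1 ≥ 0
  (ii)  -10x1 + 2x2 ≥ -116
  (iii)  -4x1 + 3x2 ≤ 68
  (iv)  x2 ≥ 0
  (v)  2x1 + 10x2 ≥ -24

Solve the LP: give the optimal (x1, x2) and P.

x1 = 58/5, x2 = 0, minimum P = -58

Extreme points and P = -5x1 + 3x2:
  (0, 68/3) → P = 68
  (0, 0) → P = 0
  (22, 52) → P = 46
  (58/5, 0) → P = -58

The optimum lies where -10x1 + 2x2 = -116 and x2 = 0.
Solving simultaneously gives x1 = 58/5, x2 = 0.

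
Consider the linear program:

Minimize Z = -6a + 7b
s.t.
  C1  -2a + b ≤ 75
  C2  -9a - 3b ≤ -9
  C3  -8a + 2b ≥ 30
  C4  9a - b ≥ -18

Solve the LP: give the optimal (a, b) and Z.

a = -3/5, b = 63/5, minimum Z = 459/5

Vertices and Z = -6a + 7b:
  (30, 135) → Z = 765
  (57/7, 639/7) → Z = 4131/7
  (-3/5, 63/5) → Z = 459/5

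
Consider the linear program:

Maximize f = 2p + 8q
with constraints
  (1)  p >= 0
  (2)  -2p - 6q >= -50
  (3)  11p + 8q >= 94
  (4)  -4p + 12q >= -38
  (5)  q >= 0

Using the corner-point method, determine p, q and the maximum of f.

p = 82/25, q = 181/25, maximum f = 1612/25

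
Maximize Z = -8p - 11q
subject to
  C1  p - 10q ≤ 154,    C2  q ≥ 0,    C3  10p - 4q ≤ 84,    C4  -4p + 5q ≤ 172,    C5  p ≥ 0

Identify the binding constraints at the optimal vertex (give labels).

C2 and C5

Corner points and Z = -8p - 11q:
  (42/5, 0) → Z = -336/5
  (0, 0) → Z = 0
  (554/17, 1028/17) → Z = -15740/17
  (0, 172/5) → Z = -1892/5

The maximum is at (0, 0). Substituting into each constraint, equality holds for C2 and C5; the remaining constraints have slack.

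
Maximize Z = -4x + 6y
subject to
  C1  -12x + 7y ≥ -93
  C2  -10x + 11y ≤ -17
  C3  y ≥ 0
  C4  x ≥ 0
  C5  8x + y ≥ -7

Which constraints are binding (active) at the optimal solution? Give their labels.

C1 and C2

Feasible corners and Z = -4x + 6y:
  (452/31, 363/31) → Z = 370/31
  (31/4, 0) → Z = -31
  (17/10, 0) → Z = -34/5

The maximum is at (452/31, 363/31). Substituting into each constraint, equality holds for C1 and C2; the remaining constraints have slack.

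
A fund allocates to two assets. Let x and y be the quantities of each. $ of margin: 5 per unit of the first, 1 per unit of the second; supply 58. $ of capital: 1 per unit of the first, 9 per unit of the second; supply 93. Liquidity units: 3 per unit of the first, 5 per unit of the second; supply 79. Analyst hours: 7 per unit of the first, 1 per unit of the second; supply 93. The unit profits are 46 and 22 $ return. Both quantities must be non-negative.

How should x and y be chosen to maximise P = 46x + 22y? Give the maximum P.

Vertices and P = 46x + 22y:
  (0, 0) → P = 0
  (0, 31/3) → P = 682/3
  (58/5, 0) → P = 2668/5
  (39/4, 37/4) → P = 652

At the optimal vertex, 5x + y = 58 and x + 9y = 93.
Solving simultaneously gives x = 39/4, y = 37/4.

x = 39/4, y = 37/4, maximum P = 652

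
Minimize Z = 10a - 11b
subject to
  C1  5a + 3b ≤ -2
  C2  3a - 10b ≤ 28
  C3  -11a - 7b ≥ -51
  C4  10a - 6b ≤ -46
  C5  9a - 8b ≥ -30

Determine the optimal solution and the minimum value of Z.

Vertices and Z = 10a - 11b:
  (-314/41, -209/41) → Z = -841/41
  (-262/33, -57/11) → Z = -739/33
  (-94/13, -57/13) → Z = -313/13

a = -94/13, b = -57/13, minimum Z = -313/13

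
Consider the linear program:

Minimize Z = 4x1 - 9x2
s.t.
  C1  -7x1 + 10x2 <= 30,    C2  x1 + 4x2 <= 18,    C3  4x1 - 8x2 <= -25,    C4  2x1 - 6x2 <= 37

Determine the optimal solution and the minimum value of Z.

Extreme points and Z = 4x1 - 9x2:
  (30/19, 78/19) → Z = -582/19
  (5/8, 55/16) → Z = -455/16
  (11/6, 97/24) → Z = -697/24

At the optimal vertex, -7x1 + 10x2 = 30 and x1 + 4x2 = 18.
Solving simultaneously gives x1 = 30/19, x2 = 78/19.

x1 = 30/19, x2 = 78/19, minimum Z = -582/19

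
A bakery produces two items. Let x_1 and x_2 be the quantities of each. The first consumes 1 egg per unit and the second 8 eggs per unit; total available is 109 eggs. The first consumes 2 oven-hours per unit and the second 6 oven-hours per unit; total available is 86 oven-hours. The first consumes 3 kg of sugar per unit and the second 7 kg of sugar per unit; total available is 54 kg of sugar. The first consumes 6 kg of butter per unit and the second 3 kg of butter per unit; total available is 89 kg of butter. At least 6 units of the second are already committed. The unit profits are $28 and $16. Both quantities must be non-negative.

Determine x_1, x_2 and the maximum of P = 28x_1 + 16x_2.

Corner points and P = 28x_1 + 16x_2:
  (0, 54/7) → P = 864/7
  (0, 6) → P = 96
  (4, 6) → P = 208

The optimum lies where 3x_1 + 7x_2 = 54 and x_2 = 6.
Solving simultaneously gives x_1 = 4, x_2 = 6.

x_1 = 4, x_2 = 6, maximum P = 208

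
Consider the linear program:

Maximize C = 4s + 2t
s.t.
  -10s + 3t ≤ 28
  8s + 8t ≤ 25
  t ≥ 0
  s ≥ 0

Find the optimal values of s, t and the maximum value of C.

Corner points and C = 4s + 2t:
  (25/8, 0) → C = 25/2
  (0, 25/8) → C = 25/4
  (0, 0) → C = 0

The optimum lies where 8s + 8t = 25 and t = 0.
Solving simultaneously gives s = 25/8, t = 0.

s = 25/8, t = 0, maximum C = 25/2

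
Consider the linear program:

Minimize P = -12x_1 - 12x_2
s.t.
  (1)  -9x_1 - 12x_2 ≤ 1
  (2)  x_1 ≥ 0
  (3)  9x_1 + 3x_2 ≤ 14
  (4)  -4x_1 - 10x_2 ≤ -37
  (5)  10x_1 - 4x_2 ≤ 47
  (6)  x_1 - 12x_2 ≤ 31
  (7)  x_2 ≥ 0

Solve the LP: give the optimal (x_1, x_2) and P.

Vertices and P = -12x_1 - 12x_2:
  (0, 14/3) → P = -56
  (0, 37/10) → P = -222/5
  (29/78, 277/78) → P = -612/13

x_1 = 0, x_2 = 14/3, minimum P = -56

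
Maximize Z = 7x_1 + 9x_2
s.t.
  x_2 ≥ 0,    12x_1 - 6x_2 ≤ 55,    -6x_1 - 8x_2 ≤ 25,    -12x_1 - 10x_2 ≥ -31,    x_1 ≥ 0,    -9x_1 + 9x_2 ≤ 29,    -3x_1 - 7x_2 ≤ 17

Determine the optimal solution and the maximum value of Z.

Vertices and Z = 7x_1 + 9x_2:
  (31/12, 0) → Z = 217/12
  (0, 0) → Z = 0
  (0, 31/10) → Z = 279/10

x_1 = 0, x_2 = 31/10, maximum Z = 279/10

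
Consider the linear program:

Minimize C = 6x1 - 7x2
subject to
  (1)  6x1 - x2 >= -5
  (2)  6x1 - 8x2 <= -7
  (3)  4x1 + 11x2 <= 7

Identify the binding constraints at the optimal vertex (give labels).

(1) and (3)

Extreme points and C = 6x1 - 7x2:
  (-11/14, 2/7) → C = -47/7
  (-24/35, 31/35) → C = -361/35
  (-3/14, 5/7) → C = -44/7

The minimum is at (-24/35, 31/35). Substituting into each constraint, equality holds for (1) and (3); the remaining constraints have slack.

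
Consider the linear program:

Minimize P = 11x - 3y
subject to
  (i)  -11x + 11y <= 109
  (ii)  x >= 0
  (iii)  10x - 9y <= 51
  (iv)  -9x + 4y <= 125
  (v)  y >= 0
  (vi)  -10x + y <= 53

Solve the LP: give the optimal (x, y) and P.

x = 0, y = 109/11, minimum P = -327/11

Feasible corners and P = 11x - 3y:
  (0, 109/11) → P = -327/11
  (1542/11, 1651/11) → P = 12009/11
  (0, 0) → P = 0
  (51/10, 0) → P = 561/10

At the optimal vertex, -11x + 11y = 109 and x = 0.
Solving simultaneously gives x = 0, y = 109/11.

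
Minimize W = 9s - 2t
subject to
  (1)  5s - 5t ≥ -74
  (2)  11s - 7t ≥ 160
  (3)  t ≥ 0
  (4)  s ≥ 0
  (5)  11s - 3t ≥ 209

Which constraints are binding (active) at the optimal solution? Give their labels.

Extreme points and W = 9s - 2t:
  (659/10, 807/10) → W = 4317/10
  (983/44, 49/4) → W = 7769/44
  (19, 0) → W = 171
The feasible region is unbounded (it extends along (1, 1), (1, 0)), but W strictly increases along every unbounded feasible direction, so there is no improving ray and the minimum is attained at a vertex.

The minimum is at (19, 0). Substituting into each constraint, equality holds for (3) and (5); the remaining constraints have slack.

(3) and (5)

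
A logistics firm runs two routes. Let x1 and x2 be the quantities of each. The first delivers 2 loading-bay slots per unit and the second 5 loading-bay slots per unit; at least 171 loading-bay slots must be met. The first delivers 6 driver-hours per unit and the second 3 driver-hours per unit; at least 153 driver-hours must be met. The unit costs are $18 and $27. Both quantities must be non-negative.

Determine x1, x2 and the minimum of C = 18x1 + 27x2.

The feasible region is unbounded (it extends along (0, 1), (1, 0)), but C strictly increases along every unbounded feasible direction, so there is no improving ray and the minimum is attained at a vertex.

The optimum lies where 2x1 + 5x2 = 171 and 6x1 + 3x2 = 153.
Solving simultaneously gives x1 = 21/2, x2 = 30.

x1 = 21/2, x2 = 30, minimum C = 999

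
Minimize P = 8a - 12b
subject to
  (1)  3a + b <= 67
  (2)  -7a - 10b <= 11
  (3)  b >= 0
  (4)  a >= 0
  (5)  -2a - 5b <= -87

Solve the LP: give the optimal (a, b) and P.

The optimum lies where 3a + b = 67 and a = 0.
Solving simultaneously gives a = 0, b = 67.

a = 0, b = 67, minimum P = -804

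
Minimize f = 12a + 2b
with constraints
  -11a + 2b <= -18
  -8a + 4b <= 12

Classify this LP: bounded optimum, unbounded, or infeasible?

From the feasible point (24/7, 69/7), moving in the direction (-2, -11) keeps every constraint satisfied while f decreases without bound.

unbounded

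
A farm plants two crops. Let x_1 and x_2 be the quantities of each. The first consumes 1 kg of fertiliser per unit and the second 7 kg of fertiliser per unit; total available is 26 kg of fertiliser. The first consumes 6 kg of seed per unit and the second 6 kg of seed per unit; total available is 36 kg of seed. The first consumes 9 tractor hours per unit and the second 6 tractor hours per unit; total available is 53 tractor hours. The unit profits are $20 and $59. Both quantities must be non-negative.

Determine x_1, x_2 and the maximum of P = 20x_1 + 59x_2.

Extreme points and P = 20x_1 + 59x_2:
  (0, 0) → P = 0
  (0, 26/7) → P = 1534/7
  (53/9, 0) → P = 1060/9
  (8/3, 10/3) → P = 250
  (17/3, 1/3) → P = 133

At the optimal vertex, x_1 + 7x_2 = 26 and 6x_1 + 6x_2 = 36.
Solving simultaneously gives x_1 = 8/3, x_2 = 10/3.

x_1 = 8/3, x_2 = 10/3, maximum P = 250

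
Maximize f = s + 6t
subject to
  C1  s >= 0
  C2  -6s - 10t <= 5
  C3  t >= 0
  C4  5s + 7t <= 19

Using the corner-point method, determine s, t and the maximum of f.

s = 0, t = 19/7, maximum f = 114/7

Extreme points and f = s + 6t:
  (0, 0) → f = 0
  (0, 19/7) → f = 114/7
  (19/5, 0) → f = 19/5

At the optimal vertex, s = 0 and 5s + 7t = 19.
Solving simultaneously gives s = 0, t = 19/7.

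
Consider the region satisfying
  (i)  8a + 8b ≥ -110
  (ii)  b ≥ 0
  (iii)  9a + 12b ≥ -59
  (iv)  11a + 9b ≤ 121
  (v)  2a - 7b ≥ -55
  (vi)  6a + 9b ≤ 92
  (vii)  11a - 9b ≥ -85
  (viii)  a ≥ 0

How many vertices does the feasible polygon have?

Intersecting each pair of boundary lines and keeping only the points that satisfy every inequality leaves:
  (11, 0)
  (0, 0)
  (29/5, 286/45)
  (149/60, 257/30)
  (0, 55/7)

5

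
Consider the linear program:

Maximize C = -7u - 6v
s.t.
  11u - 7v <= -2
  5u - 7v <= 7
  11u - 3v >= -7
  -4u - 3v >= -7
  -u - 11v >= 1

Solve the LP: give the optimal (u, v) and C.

u = -43/44, v = -5/4, maximum C = 631/44

Extreme points and C = -7u - 6v:
  (-43/44, -5/4) → C = 631/44
  (-29/128, -9/128) → C = 257/128
  (-20/31, -1/31) → C = 146/31

The optimum lies where 11u - 7v = -2 and 11u - 3v = -7.
Solving simultaneously gives u = -43/44, v = -5/4.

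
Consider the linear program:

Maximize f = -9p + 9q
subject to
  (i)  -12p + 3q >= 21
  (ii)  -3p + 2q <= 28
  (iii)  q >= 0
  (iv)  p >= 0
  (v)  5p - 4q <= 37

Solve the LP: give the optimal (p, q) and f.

Vertices and f = -9p + 9q:
  (14/5, 91/5) → f = 693/5
  (0, 7) → f = 63
  (0, 14) → f = 126

p = 14/5, q = 91/5, maximum f = 693/5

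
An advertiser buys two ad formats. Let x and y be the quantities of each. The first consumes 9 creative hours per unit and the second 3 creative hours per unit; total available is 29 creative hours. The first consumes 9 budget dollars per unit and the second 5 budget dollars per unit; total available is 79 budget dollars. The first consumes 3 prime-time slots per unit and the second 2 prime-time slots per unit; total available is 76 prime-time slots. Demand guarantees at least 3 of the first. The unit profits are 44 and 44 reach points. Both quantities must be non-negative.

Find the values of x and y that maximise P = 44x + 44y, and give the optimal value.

Extreme points and P = 44x + 44y:
  (29/9, 0) → P = 1276/9
  (3, 0) → P = 132
  (3, 2/3) → P = 484/3

x = 3, y = 2/3, maximum P = 484/3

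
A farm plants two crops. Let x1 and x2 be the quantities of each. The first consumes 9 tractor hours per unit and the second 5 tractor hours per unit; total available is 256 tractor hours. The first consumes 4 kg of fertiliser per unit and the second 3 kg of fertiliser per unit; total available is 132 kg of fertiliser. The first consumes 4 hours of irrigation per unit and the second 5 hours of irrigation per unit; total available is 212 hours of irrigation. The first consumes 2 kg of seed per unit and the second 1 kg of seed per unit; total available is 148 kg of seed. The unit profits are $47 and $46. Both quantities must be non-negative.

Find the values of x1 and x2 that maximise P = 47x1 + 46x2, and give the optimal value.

Feasible corners and P = 47x1 + 46x2:
  (0, 0) → P = 0
  (0, 212/5) → P = 9752/5
  (256/9, 0) → P = 12032/9
  (108/7, 164/7) → P = 12620/7
  (3, 40) → P = 1981

At the optimal vertex, 4x1 + 3x2 = 132 and 4x1 + 5x2 = 212.
Solving simultaneously gives x1 = 3, x2 = 40.

x1 = 3, x2 = 40, maximum P = 1981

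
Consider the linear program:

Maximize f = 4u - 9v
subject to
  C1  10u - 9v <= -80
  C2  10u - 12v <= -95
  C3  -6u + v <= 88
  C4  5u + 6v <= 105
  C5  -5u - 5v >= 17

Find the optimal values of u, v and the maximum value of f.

Extreme points and f = 4u - 9v:
  (-31/2, -5) → f = -17
  (-679/110, 61/22) → f = -5461/110
  (-457/35, 338/35) → f = -974/7

The binding constraints are 10u - 12v = -95 and -6u + v = 88.
Solving simultaneously gives u = -31/2, v = -5.

u = -31/2, v = -5, maximum f = -17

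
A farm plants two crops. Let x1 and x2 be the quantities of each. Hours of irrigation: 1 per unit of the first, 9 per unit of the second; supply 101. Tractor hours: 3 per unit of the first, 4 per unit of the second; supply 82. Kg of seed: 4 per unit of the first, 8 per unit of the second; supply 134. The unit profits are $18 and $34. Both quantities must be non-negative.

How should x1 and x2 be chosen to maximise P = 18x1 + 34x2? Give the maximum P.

Corner points and P = 18x1 + 34x2:
  (0, 0) → P = 0
  (0, 101/9) → P = 3434/9
  (82/3, 0) → P = 492
  (199/14, 135/14) → P = 4086/7
  (15, 37/4) → P = 1169/2

The optimum lies where 3x1 + 4x2 = 82 and 4x1 + 8x2 = 134.
Solving simultaneously gives x1 = 15, x2 = 37/4.

x1 = 15, x2 = 37/4, maximum P = 1169/2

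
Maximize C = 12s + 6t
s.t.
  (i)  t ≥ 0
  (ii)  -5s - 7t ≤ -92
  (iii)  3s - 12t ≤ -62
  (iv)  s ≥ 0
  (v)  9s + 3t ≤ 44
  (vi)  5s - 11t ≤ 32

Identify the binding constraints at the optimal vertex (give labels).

Feasible corners and C = 12s + 6t:
  (0, 92/7) → C = 552/7
  (2/3, 38/3) → C = 84
  (0, 44/3) → C = 88

The maximum is at (0, 44/3). Substituting into each constraint, equality holds for (iv) and (v); the remaining constraints have slack.

(iv) and (v)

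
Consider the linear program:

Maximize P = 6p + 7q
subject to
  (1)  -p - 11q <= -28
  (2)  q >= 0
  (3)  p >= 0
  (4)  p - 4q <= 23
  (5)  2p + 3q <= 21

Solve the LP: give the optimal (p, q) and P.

p = 147/19, q = 35/19, maximum P = 1127/19

Feasible corners and P = 6p + 7q:
  (0, 28/11) → P = 196/11
  (147/19, 35/19) → P = 1127/19
  (0, 7) → P = 49

The optimum lies where -p - 11q = -28 and 2p + 3q = 21.
Solving simultaneously gives p = 147/19, q = 35/19.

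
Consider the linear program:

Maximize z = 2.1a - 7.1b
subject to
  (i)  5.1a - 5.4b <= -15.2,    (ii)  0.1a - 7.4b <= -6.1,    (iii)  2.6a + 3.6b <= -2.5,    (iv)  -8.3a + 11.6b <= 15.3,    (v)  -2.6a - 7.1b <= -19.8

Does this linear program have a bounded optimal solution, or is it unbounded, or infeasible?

infeasible

The boundaries 2.6a + 3.6b = -2.5 and -2.6a - 7.1b = -19.8 meet at (-8903/910, 223/35), but that point violates -8.3a + 11.6b ≤ 15.3. Every candidate vertex is excluded by some other constraint, so the feasible region is empty.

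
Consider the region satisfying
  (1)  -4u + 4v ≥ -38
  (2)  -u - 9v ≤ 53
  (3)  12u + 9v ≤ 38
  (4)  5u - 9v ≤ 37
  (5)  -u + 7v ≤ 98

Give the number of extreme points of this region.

Of the 10 pairwise boundary intersections, those satisfying every inequality are:
  (-8/3, -151/27)
  (-1253/16, 45/16)
  (75/17, -254/153)
  (-616/93, 1214/93)

4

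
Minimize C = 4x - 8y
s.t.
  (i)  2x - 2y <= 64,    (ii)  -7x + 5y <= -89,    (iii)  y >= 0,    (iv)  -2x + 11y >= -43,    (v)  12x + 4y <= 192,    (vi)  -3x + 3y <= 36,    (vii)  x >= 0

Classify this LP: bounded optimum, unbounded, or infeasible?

bounded optimum

Vertices and C = 4x - 8y:
  (89/7, 0) → C = 356/7
  (329/22, 69/22) → C = 382/11
  (16, 0) → C = 64
The feasible region has finitely many vertices and no improving ray; the minimum is 382/11 at (329/22, 69/22).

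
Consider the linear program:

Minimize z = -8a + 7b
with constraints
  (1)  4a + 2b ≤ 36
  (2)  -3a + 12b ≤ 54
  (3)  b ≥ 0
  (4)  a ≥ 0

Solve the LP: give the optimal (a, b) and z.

a = 9, b = 0, minimum z = -72

Extreme points and z = -8a + 7b:
  (6, 6) → z = -6
  (9, 0) → z = -72
  (0, 9/2) → z = 63/2
  (0, 0) → z = 0

The optimum lies where 4a + 2b = 36 and b = 0.
Solving simultaneously gives a = 9, b = 0.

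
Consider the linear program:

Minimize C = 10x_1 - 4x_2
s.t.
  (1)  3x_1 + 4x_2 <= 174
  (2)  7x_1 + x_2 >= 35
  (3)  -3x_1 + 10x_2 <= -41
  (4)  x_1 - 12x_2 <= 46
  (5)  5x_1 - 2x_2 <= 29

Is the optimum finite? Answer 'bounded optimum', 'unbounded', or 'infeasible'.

infeasible

The boundaries 3x_1 + 4x_2 = 174 and 7x_1 + x_2 = 35 meet at (-34/25, 1113/25), but that point violates -3x_1 + 10x_2 ≤ -41. Every candidate vertex is excluded by some other constraint, so the feasible region is empty.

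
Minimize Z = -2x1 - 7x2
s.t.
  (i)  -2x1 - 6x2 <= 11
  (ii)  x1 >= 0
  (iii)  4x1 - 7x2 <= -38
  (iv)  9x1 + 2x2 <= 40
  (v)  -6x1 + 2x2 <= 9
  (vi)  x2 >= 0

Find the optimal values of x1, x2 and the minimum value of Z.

Feasible corners and Z = -2x1 - 7x2:
  (204/71, 502/71) → Z = -3922/71
  (13/34, 96/17) → Z = -685/17
  (31/15, 107/10) → Z = -2371/30

x1 = 31/15, x2 = 107/10, minimum Z = -2371/30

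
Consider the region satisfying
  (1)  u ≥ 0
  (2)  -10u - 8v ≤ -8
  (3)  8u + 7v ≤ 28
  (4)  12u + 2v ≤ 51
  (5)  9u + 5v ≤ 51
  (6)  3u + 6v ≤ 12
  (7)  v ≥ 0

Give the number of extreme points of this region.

5

Of the 21 pairwise boundary intersections, those satisfying every inequality are:
  (0, 1)
  (0, 2)
  (4/5, 0)
  (28/9, 4/9)
  (7/2, 0)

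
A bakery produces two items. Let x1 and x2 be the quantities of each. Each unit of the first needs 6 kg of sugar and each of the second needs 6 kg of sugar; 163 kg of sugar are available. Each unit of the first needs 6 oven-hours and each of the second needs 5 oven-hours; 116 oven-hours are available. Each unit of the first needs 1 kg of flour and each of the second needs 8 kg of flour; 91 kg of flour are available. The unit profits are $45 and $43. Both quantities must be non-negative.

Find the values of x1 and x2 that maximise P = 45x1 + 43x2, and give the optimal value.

Corner points and P = 45x1 + 43x2:
  (0, 0) → P = 0
  (0, 91/8) → P = 3913/8
  (58/3, 0) → P = 870
  (11, 10) → P = 925

The binding constraints are 6x1 + 5x2 = 116 and x1 + 8x2 = 91.
Solving simultaneously gives x1 = 11, x2 = 10.

x1 = 11, x2 = 10, maximum P = 925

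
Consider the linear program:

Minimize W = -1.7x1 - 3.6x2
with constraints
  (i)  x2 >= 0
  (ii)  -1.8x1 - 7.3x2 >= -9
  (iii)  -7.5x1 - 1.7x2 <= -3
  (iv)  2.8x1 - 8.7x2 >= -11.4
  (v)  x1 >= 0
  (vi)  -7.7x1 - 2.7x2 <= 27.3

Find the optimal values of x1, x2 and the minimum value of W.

Extreme points and W = -1.7x1 - 3.6x2:
  (5, 0) → W = -17/2
  (2/5, 0) → W = -17/25
  (220/1723, 2070/1723) → W = -7826/1723

x1 = 5, x2 = 0, minimum W = -8.5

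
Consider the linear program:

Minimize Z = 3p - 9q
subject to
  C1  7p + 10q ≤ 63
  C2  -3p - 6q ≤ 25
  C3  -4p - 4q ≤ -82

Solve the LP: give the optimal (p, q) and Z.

Vertices and Z = 3p - 9q:
  (157/3, -91/3) → Z = 430
  (142/3, -161/6) → Z = 767/2
  (148/3, -173/6) → Z = 815/2

p = 142/3, q = -161/6, minimum Z = 767/2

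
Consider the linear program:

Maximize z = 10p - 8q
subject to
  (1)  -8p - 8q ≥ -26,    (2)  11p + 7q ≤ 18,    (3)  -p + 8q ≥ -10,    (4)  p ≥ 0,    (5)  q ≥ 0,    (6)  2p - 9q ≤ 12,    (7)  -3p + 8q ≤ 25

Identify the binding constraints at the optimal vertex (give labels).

Extreme points and z = 10p - 8q:
  (0, 18/7) → z = -144/7
  (18/11, 0) → z = 180/11
  (0, 0) → z = 0

The maximum is at (18/11, 0). Substituting into each constraint, equality holds for (2) and (5); the remaining constraints have slack.

(2) and (5)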